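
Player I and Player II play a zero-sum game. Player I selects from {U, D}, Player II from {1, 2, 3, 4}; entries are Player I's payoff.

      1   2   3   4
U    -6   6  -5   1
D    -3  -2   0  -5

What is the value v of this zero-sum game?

Row minima: U → -6, D → -5; maximin = -5.
Column maxima: 1 → -3, 2 → 6, 3 → 0, 4 → 1; minimax = -3.
-5 ≠ -3, so there is no saddle point; optimal play is mixed.
2 is strictly dominated by 1 (it gives Player I strictly more in every row), so Player II never plays it.
3 is strictly dominated by 1 (it gives Player I strictly more in every row), so Player II never plays it.
On the remaining 2×2 (U, D vs 1, 4):
Let Player I play U with probability p. Expected payoff against 1: (-6)p + (-3)(1−p) = −3p − 3; against 4: 1p + (-5)(1−p) = 6p − 5.
Setting these equal: −3p − 3 = 6p − 5 ⇒ −9p = -2 ⇒ p = 2/9, and the value is (-3)·(2/9) − 3 = -11/3.
For Player II: with q = P(1), equating U's and D's payoffs gives −7q + 1 = 2q − 5 ⇒ q = 2/3.

-11/3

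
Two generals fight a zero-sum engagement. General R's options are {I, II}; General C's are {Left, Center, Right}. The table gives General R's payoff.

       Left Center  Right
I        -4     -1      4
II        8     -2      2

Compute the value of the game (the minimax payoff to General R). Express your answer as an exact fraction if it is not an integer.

-16/13

Row minima: I → -4, II → -2; maximin = -2.
Column maxima: Left → 8, Center → -1, Right → 4; minimax = -1.
-2 ≠ -1, so there is no saddle point; optimal play is mixed.
Right is strictly dominated by Center (it gives General R strictly more in every row), so General C never plays it.
On the remaining 2×2 (I, II vs Left, Center):
Let General R play I with probability p. Expected payoff against Left: (-4)p + 8(1−p) = −12p + 8; against Center: (-1)p + (-2)(1−p) = p − 2.
Setting these equal: −12p + 8 = p − 2 ⇒ −13p = -10 ⇒ p = 10/13, and the value is (-12)·(10/13) + 8 = -16/13.
For General C: with q = P(Left), equating I's and II's payoffs gives −3q − 1 = 10q − 2 ⇒ q = 1/13.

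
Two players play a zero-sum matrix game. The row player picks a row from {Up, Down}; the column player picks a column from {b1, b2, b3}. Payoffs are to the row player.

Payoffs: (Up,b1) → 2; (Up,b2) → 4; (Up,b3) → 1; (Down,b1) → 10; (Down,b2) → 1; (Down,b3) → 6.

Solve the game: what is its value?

Row minima: Up → 1, Down → 1; maximin = 1.
Column maxima: b1 → 10, b2 → 4, b3 → 6; minimax = 4.
1 ≠ 4, so there is no saddle point; optimal play is mixed.
b1 is strictly dominated by b3 (it gives the row player strictly more in every row), so the column player never plays it.
On the remaining 2×2 (Up, Down vs b2, b3):
Let the row player play Up with probability p. Expected payoff against b2: 4p + 1(1−p) = 3p + 1; against b3: 1p + 6(1−p) = −5p + 6.
Setting these equal: 3p + 1 = −5p + 6 ⇒ 8p = 5 ⇒ p = 5/8, and the value is (3)·(5/8) + 1 = 23/8.
For the column player: with q = P(b2), equating Up's and Down's payoffs gives 3q + 1 = −5q + 6 ⇒ q = 5/8.

23/8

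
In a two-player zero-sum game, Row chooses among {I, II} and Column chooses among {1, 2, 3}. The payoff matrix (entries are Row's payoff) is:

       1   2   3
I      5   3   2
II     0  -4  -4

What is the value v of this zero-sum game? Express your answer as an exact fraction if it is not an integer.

2

Row minima: I → 2, II → -4; maximin = 2.
Column maxima: 1 → 5, 2 → 3, 3 → 2; minimax = 2.
Since maximin = minimax = 2, there is a saddle point and the value is 2.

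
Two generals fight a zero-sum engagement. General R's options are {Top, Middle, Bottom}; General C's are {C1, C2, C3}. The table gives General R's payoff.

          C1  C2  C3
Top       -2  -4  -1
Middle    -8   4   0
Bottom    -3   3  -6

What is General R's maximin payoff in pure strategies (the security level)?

Row minima: Top → -4, Middle → -8, Bottom → -6.
The best of these is -4.

-4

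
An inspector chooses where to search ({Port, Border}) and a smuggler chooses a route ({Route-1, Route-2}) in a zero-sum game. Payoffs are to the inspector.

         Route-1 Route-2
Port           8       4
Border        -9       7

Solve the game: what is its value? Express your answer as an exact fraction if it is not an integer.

23/5

Row minima: Port → 4, Border → -9; maximin = 4.
Column maxima: Route-1 → 8, Route-2 → 7; minimax = 7.
4 ≠ 7, so there is no saddle point; optimal play is mixed.
Let the inspector play Port with probability p. Expected payoff against Route-1: 8p + (-9)(1−p) = 17p − 9; against Route-2: 4p + 7(1−p) = −3p + 7.
Setting these equal: 17p − 9 = −3p + 7 ⇒ 20p = 16 ⇒ p = 4/5, and the value is (17)·(4/5) − 9 = 23/5.
For the smuggler: with q = P(Route-1), equating Port's and Border's payoffs gives 4q + 4 = −16q + 7 ⇒ q = 3/20.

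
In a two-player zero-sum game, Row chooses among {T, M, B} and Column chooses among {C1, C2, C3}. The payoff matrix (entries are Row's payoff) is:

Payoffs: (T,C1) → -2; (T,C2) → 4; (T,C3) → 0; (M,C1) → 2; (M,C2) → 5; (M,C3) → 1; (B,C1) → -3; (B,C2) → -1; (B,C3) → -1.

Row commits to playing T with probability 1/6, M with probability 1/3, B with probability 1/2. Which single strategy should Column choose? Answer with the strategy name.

If Column plays C1, Row's expected payoff is (1/6)·(-2) + (1/3)·2 + (1/2)·(-3) = -7/6.
If Column plays C2, Row's expected payoff is (1/6)·4 + (1/3)·5 + (1/2)·(-1) = 11/6.
If Column plays C3, Row's expected payoff is (1/6)·0 + (1/3)·1 + (1/2)·(-1) = -1/6.
Column minimizes Row's payoff; the smallest is -7/6, so the best response is C1.

C1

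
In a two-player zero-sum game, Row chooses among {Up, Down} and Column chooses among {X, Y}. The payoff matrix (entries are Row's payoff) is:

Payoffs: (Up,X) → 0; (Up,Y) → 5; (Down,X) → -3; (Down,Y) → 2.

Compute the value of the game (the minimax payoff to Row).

0

Row minima: Up → 0, Down → -3; maximin = 0.
Column maxima: X → 0, Y → 5; minimax = 0.
Since maximin = minimax = 0, there is a saddle point and the value is 0.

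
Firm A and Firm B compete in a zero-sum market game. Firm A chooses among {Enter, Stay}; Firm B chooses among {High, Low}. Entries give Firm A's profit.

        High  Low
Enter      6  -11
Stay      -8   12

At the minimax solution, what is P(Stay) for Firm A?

17/37

Row minima: Enter → -11, Stay → -8; maximin = -8.
Column maxima: High → 6, Low → 12; minimax = 6.
-8 ≠ 6, so there is no saddle point; optimal play is mixed.
Let Firm A play Enter with probability p. Expected payoff against High: 6p + (-8)(1−p) = 14p − 8; against Low: (-11)p + 12(1−p) = −23p + 12.
Setting these equal: 14p − 8 = −23p + 12 ⇒ 37p = 20 ⇒ p = 20/37, and the value is (14)·(20/37) − 8 = -16/37.
For Firm B: with q = P(High), equating Enter's and Stay's payoffs gives 17q − 11 = −20q + 12 ⇒ q = 23/37.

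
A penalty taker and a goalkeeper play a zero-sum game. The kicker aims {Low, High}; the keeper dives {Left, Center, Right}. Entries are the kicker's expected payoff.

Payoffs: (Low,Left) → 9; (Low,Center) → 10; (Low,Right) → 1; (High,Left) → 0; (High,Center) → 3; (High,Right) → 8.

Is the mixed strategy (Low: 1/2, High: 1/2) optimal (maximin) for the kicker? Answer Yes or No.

Yes

Against Left this mix gives (1/2)·9 + (1/2)·0 = 9/2.
Against Center this mix gives (1/2)·10 + (1/2)·3 = 13/2.
Against Right this mix gives (1/2)·1 + (1/2)·8 = 9/2.
All of the keeper's active replies (Left, Right) yield 9/2, and no column does worse for the kicker. The mix makes the keeper indifferent and guarantees 9/2, so it is optimal.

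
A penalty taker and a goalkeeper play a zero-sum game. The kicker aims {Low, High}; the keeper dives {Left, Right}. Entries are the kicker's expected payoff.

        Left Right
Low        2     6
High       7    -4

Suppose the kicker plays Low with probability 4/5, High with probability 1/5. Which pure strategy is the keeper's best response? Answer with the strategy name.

Left

If the keeper plays Left, the kicker's expected payoff is (4/5)·2 + (1/5)·7 = 3.
If the keeper plays Right, the kicker's expected payoff is (4/5)·6 + (1/5)·(-4) = 4.
The keeper minimizes the kicker's payoff; the smallest is 3, so the best response is Left.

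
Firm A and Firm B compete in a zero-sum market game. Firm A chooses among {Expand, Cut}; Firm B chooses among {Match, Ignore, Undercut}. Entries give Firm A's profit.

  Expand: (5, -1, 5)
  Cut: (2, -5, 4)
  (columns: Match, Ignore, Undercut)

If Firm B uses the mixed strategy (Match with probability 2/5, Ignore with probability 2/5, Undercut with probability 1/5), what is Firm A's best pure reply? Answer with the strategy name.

Expected payoff of Expand: (2/5)·5 + (2/5)·(-1) + (1/5)·5 = 13/5.
Expected payoff of Cut: (2/5)·2 + (2/5)·(-5) + (1/5)·4 = -2/5.
The largest is 13/5, so Firm A's best response is Expand.

Expand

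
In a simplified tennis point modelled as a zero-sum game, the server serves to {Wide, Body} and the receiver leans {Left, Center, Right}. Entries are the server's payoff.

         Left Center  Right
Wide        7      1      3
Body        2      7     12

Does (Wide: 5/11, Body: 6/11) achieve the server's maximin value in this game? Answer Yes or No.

Against Left this mix gives (5/11)·7 + (6/11)·2 = 47/11.
Against Center this mix gives (5/11)·1 + (6/11)·7 = 47/11.
Against Right this mix gives (5/11)·3 + (6/11)·12 = 87/11.
All of the receiver's active replies (Left, Center) yield 47/11, and no column does worse for the server. The mix makes the receiver indifferent and guarantees 47/11, so it is optimal.

Yes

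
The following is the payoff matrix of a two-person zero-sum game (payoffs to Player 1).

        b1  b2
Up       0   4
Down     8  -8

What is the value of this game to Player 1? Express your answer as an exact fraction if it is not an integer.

Row minima: Up → 0, Down → -8; maximin = 0.
Column maxima: b1 → 8, b2 → 4; minimax = 4.
0 ≠ 4, so there is no saddle point; optimal play is mixed.
Let Player 1 play Up with probability p. Expected payoff against b1: 0p + 8(1−p) = −8p + 8; against b2: 4p + (-8)(1−p) = 12p − 8.
Setting these equal: −8p + 8 = 12p − 8 ⇒ −20p = -16 ⇒ p = 4/5, and the value is (-8)·(4/5) + 8 = 8/5.
For Player 2: with q = P(b1), equating Up's and Down's payoffs gives −4q + 4 = 16q − 8 ⇒ q = 3/5.

8/5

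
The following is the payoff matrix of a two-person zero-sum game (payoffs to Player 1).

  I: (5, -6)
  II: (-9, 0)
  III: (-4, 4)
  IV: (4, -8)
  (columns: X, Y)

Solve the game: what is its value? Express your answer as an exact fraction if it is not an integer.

-4/19

Row minima: I → -6, II → -9, III → -4, IV → -8; maximin = -4.
Column maxima: X → 5, Y → 4; minimax = 4.
-4 ≠ 4, so there is no saddle point; optimal play is mixed.
II is strictly dominated by III, so Player 1 never plays it.
IV is strictly dominated by I, so Player 1 never plays it.
On the remaining 2×2 (I, III vs X, Y):
Let Player 1 play I with probability p. Expected payoff against X: 5p + (-4)(1−p) = 9p − 4; against Y: (-6)p + 4(1−p) = −10p + 4.
Setting these equal: 9p − 4 = −10p + 4 ⇒ 19p = 8 ⇒ p = 8/19, and the value is (9)·(8/19) − 4 = -4/19.
For Player 2: with q = P(X), equating I's and III's payoffs gives 11q − 6 = −8q + 4 ⇒ q = 10/19.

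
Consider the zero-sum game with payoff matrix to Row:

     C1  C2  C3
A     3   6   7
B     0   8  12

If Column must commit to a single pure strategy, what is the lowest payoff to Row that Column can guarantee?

Column maxima: C1 → 3, C2 → 8, C3 → 12.
The smallest of these is 3.

3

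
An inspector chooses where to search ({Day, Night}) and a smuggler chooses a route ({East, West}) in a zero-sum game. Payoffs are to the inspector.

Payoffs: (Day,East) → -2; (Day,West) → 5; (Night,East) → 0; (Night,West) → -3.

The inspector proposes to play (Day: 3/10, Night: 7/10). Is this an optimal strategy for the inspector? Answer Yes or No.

Yes

Against East this mix gives (3/10)·(-2) + (7/10)·0 = -3/5.
Against West this mix gives (3/10)·5 + (7/10)·(-3) = -3/5.
All of the smuggler's active replies (East, West) yield -3/5, and no column does worse for the inspector. The mix makes the smuggler indifferent and guarantees -3/5, so it is optimal.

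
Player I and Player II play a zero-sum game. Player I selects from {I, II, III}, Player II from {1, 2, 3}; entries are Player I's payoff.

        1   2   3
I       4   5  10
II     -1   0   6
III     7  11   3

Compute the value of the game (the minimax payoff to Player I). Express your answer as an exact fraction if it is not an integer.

Row minima: I → 4, II → -1, III → 3; maximin = 4.
Column maxima: 1 → 7, 2 → 11, 3 → 10; minimax = 7.
4 ≠ 7, so there is no saddle point; optimal play is mixed.
II is strictly dominated by I, so Player I never plays it.
2 is strictly dominated by 1 (it gives Player I strictly more in every row), so Player II never plays it.
On the remaining 2×2 (I, III vs 1, 3):
Let Player I play I with probability p. Expected payoff against 1: 4p + 7(1−p) = −3p + 7; against 3: 10p + 3(1−p) = 7p + 3.
Setting these equal: −3p + 7 = 7p + 3 ⇒ −10p = -4 ⇒ p = 2/5, and the value is (-3)·(2/5) + 7 = 29/5.
For Player II: with q = P(1), equating I's and III's payoffs gives −6q + 10 = 4q + 3 ⇒ q = 7/10.

29/5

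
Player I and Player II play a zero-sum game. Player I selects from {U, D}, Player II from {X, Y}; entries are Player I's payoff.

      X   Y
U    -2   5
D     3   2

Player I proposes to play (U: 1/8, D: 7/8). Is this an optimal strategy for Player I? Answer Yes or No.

Against X this mix gives (1/8)·(-2) + (7/8)·3 = 19/8.
Against Y this mix gives (1/8)·5 + (7/8)·2 = 19/8.
All of Player II's active replies (X, Y) yield 19/8, and no column does worse for Player I. The mix makes Player II indifferent and guarantees 19/8, so it is optimal.

Yes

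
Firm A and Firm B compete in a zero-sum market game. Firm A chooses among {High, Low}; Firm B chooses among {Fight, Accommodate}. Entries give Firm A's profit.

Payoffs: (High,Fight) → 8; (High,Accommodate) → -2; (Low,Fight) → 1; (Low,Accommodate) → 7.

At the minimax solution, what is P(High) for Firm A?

3/8

Row minima: High → -2, Low → 1; maximin = 1.
Column maxima: Fight → 8, Accommodate → 7; minimax = 7.
1 ≠ 7, so there is no saddle point; optimal play is mixed.
Let Firm A play High with probability p. Expected payoff against Fight: 8p + 1(1−p) = 7p + 1; against Accommodate: (-2)p + 7(1−p) = −9p + 7.
Setting these equal: 7p + 1 = −9p + 7 ⇒ 16p = 6 ⇒ p = 3/8, and the value is (7)·(3/8) + 1 = 29/8.
For Firm B: with q = P(Fight), equating High's and Low's payoffs gives 10q − 2 = −6q + 7 ⇒ q = 9/16.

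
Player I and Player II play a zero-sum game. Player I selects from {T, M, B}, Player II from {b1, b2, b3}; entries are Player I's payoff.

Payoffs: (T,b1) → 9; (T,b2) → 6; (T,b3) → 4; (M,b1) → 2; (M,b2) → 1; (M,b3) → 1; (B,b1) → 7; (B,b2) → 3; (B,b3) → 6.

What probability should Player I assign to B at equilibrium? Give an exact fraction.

Row minima: T → 4, M → 1, B → 3; maximin = 4.
Column maxima: b1 → 9, b2 → 6, b3 → 6; minimax = 6.
4 ≠ 6, so there is no saddle point; optimal play is mixed.
M is strictly dominated by T, so Player I never plays it.
b1 is strictly dominated by b2 (it gives Player I strictly more in every row), so Player II never plays it.
On the remaining 2×2 (T, B vs b2, b3):
Let Player I play T with probability p. Expected payoff against b2: 6p + 3(1−p) = 3p + 3; against b3: 4p + 6(1−p) = −2p + 6.
Setting these equal: 3p + 3 = −2p + 6 ⇒ 5p = 3 ⇒ p = 3/5, and the value is (3)·(3/5) + 3 = 24/5.
For Player II: with q = P(b2), equating T's and B's payoffs gives 2q + 4 = −3q + 6 ⇒ q = 2/5.

2/5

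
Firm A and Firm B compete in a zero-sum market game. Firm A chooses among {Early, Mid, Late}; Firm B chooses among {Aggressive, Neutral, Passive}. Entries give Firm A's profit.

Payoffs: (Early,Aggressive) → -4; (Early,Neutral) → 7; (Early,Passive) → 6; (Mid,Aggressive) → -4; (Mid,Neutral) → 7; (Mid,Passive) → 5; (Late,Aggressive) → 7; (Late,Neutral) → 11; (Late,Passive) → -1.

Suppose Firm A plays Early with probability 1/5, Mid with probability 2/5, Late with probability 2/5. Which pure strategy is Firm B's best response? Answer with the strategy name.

If Firm B plays Aggressive, Firm A's expected payoff is (1/5)·(-4) + (2/5)·(-4) + (2/5)·7 = 2/5.
If Firm B plays Neutral, Firm A's expected payoff is (1/5)·7 + (2/5)·7 + (2/5)·11 = 43/5.
If Firm B plays Passive, Firm A's expected payoff is (1/5)·6 + (2/5)·5 + (2/5)·(-1) = 14/5.
Firm B minimizes Firm A's payoff; the smallest is 2/5, so the best response is Aggressive.

Aggressive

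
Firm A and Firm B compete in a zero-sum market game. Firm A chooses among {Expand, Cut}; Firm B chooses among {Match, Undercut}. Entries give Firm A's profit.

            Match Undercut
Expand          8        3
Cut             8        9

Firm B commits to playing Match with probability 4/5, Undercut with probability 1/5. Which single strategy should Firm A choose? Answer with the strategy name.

Expected payoff of Expand: (4/5)·8 + (1/5)·3 = 7.
Expected payoff of Cut: (4/5)·8 + (1/5)·9 = 41/5.
The largest is 41/5, so Firm A's best response is Cut.

Cut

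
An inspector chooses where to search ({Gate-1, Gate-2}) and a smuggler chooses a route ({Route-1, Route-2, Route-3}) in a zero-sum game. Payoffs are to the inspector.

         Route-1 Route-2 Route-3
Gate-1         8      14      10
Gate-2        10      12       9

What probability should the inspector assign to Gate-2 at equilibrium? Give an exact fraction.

2/3

Row minima: Gate-1 → 8, Gate-2 → 9; maximin = 9.
Column maxima: Route-1 → 10, Route-2 → 14, Route-3 → 10; minimax = 10.
9 ≠ 10, so there is no saddle point; optimal play is mixed.
Route-2 is strictly dominated by Route-1 (it gives the inspector strictly more in every row), so the smuggler never plays it.
On the remaining 2×2 (Gate-1, Gate-2 vs Route-1, Route-3):
Let the inspector play Gate-1 with probability p. Expected payoff against Route-1: 8p + 10(1−p) = −2p + 10; against Route-3: 10p + 9(1−p) = p + 9.
Setting these equal: −2p + 10 = p + 9 ⇒ −3p = -1 ⇒ p = 1/3, and the value is (-2)·(1/3) + 10 = 28/3.
For the smuggler: with q = P(Route-1), equating Gate-1's and Gate-2's payoffs gives −2q + 10 = q + 9 ⇒ q = 1/3.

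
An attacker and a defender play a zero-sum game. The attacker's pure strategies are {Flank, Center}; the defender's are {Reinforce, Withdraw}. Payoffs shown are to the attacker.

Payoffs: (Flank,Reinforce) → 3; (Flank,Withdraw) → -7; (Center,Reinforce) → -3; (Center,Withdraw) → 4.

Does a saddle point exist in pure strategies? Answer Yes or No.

No

Row minima: Flank → -7, Center → -3; maximin = -3.
Column maxima: Reinforce → 3, Withdraw → 4; minimax = 3.
-3 ≠ 3, so no pure-strategy equilibrium exists.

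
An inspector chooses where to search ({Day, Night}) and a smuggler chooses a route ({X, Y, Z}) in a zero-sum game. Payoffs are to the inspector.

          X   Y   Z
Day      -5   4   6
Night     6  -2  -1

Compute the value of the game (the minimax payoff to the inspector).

Row minima: Day → -5, Night → -2; maximin = -2.
Column maxima: X → 6, Y → 4, Z → 6; minimax = 4.
-2 ≠ 4, so there is no saddle point; optimal play is mixed.
Z is strictly dominated by Y (it gives the inspector strictly more in every row), so the smuggler never plays it.
On the remaining 2×2 (Day, Night vs X, Y):
Let the inspector play Day with probability p. Expected payoff against X: (-5)p + 6(1−p) = −11p + 6; against Y: 4p + (-2)(1−p) = 6p − 2.
Setting these equal: −11p + 6 = 6p − 2 ⇒ −17p = -8 ⇒ p = 8/17, and the value is (-11)·(8/17) + 6 = 14/17.
For the smuggler: with q = P(X), equating Day's and Night's payoffs gives −9q + 4 = 8q − 2 ⇒ q = 6/17.

14/17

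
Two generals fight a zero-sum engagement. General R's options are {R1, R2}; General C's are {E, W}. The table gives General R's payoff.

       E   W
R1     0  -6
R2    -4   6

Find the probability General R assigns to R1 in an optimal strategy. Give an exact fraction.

Row minima: R1 → -6, R2 → -4; maximin = -4.
Column maxima: E → 0, W → 6; minimax = 0.
-4 ≠ 0, so there is no saddle point; optimal play is mixed.
Let General R play R1 with probability p. Expected payoff against E: 0p + (-4)(1−p) = 4p − 4; against W: (-6)p + 6(1−p) = −12p + 6.
Setting these equal: 4p − 4 = −12p + 6 ⇒ 16p = 10 ⇒ p = 5/8, and the value is (4)·(5/8) − 4 = -3/2.
For General C: with q = P(E), equating R1's and R2's payoffs gives 6q − 6 = −10q + 6 ⇒ q = 3/4.

5/8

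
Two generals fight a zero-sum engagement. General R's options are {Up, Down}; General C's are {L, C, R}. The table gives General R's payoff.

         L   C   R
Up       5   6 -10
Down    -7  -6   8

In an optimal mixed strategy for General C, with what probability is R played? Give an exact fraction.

Row minima: Up → -10, Down → -7; maximin = -7.
Column maxima: L → 5, C → 6, R → 8; minimax = 5.
-7 ≠ 5, so there is no saddle point; optimal play is mixed.
C is strictly dominated by L (it gives General R strictly more in every row), so General C never plays it.
On the remaining 2×2 (Up, Down vs L, R):
Let General R play Up with probability p. Expected payoff against L: 5p + (-7)(1−p) = 12p − 7; against R: (-10)p + 8(1−p) = −18p + 8.
Setting these equal: 12p − 7 = −18p + 8 ⇒ 30p = 15 ⇒ p = 1/2, and the value is (12)·(1/2) − 7 = -1.
For General C: with q = P(L), equating Up's and Down's payoffs gives 15q − 10 = −15q + 8 ⇒ q = 3/5.

2/5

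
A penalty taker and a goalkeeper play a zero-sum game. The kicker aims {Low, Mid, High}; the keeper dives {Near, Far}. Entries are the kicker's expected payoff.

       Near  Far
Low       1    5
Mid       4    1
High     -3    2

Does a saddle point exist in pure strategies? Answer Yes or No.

No

Row minima: Low → 1, Mid → 1, High → -3; maximin = 1.
Column maxima: Near → 4, Far → 5; minimax = 4.
1 ≠ 4, so no pure-strategy equilibrium exists.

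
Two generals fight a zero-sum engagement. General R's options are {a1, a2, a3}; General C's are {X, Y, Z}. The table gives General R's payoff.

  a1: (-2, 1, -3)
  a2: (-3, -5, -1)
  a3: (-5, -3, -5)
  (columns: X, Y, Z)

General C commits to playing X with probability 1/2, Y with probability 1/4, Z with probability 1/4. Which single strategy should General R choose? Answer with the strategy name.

Expected payoff of a1: (1/2)·(-2) + (1/4)·1 + (1/4)·(-3) = -3/2.
Expected payoff of a2: (1/2)·(-3) + (1/4)·(-5) + (1/4)·(-1) = -3.
Expected payoff of a3: (1/2)·(-5) + (1/4)·(-3) + (1/4)·(-5) = -9/2.
The largest is -3/2, so General R's best response is a1.

a1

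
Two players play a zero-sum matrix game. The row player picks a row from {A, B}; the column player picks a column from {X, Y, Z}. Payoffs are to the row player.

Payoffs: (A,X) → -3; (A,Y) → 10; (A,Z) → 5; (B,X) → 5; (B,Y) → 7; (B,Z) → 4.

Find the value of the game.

37/9

Row minima: A → -3, B → 4; maximin = 4.
Column maxima: X → 5, Y → 10, Z → 5; minimax = 5.
4 ≠ 5, so there is no saddle point; optimal play is mixed.
Y is strictly dominated by X (it gives the row player strictly more in every row), so the column player never plays it.
On the remaining 2×2 (A, B vs X, Z):
Let the row player play A with probability p. Expected payoff against X: (-3)p + 5(1−p) = −8p + 5; against Z: 5p + 4(1−p) = p + 4.
Setting these equal: −8p + 5 = p + 4 ⇒ −9p = -1 ⇒ p = 1/9, and the value is (-8)·(1/9) + 5 = 37/9.
For the column player: with q = P(X), equating A's and B's payoffs gives −8q + 5 = q + 4 ⇒ q = 1/9.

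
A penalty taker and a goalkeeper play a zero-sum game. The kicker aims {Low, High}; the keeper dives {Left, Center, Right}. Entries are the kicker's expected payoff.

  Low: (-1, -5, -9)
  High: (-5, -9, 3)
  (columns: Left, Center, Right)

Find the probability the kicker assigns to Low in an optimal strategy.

Row minima: Low → -9, High → -9; maximin = -9.
Column maxima: Left → -1, Center → -5, Right → 3; minimax = -5.
-9 ≠ -5, so there is no saddle point; optimal play is mixed.
Left is strictly dominated by Center (it gives the kicker strictly more in every row), so the keeper never plays it.
On the remaining 2×2 (Low, High vs Center, Right):
Let the kicker play Low with probability p. Expected payoff against Center: (-5)p + (-9)(1−p) = 4p − 9; against Right: (-9)p + 3(1−p) = −12p + 3.
Setting these equal: 4p − 9 = −12p + 3 ⇒ 16p = 12 ⇒ p = 3/4, and the value is (4)·(3/4) − 9 = -6.
For the keeper: with q = P(Center), equating Low's and High's payoffs gives 4q − 9 = −12q + 3 ⇒ q = 3/4.

3/4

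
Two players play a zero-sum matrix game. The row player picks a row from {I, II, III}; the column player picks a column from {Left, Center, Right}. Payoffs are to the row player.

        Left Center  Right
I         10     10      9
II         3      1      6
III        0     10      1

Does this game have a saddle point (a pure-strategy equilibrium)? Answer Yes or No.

Yes

Row minima: I → 9, II → 1, III → 0; maximin = 9.
Column maxima: Left → 10, Center → 10, Right → 9; minimax = 9.
maximin = minimax = 9, so a saddle point exists.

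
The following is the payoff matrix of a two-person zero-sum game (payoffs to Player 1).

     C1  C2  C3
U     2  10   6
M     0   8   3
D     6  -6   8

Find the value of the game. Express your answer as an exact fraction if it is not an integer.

18/5

Row minima: U → 2, M → 0, D → -6; maximin = 2.
Column maxima: C1 → 6, C2 → 10, C3 → 8; minimax = 6.
2 ≠ 6, so there is no saddle point; optimal play is mixed.
M is strictly dominated by U, so Player 1 never plays it.
C3 is strictly dominated by C1 (it gives Player 1 strictly more in every row), so Player 2 never plays it.
On the remaining 2×2 (U, D vs C1, C2):
Let Player 1 play U with probability p. Expected payoff against C1: 2p + 6(1−p) = −4p + 6; against C2: 10p + (-6)(1−p) = 16p − 6.
Setting these equal: −4p + 6 = 16p − 6 ⇒ −20p = -12 ⇒ p = 3/5, and the value is (-4)·(3/5) + 6 = 18/5.
For Player 2: with q = P(C1), equating U's and D's payoffs gives −8q + 10 = 12q − 6 ⇒ q = 4/5.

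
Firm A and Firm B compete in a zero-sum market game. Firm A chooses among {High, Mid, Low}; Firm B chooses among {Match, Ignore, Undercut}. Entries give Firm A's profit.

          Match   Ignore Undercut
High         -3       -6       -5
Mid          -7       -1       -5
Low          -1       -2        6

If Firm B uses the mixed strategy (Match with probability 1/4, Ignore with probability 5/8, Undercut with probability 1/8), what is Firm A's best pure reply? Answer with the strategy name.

Expected payoff of High: (1/4)·(-3) + (5/8)·(-6) + (1/8)·(-5) = -41/8.
Expected payoff of Mid: (1/4)·(-7) + (5/8)·(-1) + (1/8)·(-5) = -3.
Expected payoff of Low: (1/4)·(-1) + (5/8)·(-2) + (1/8)·6 = -3/4.
The largest is -3/4, so Firm A's best response is Low.

Low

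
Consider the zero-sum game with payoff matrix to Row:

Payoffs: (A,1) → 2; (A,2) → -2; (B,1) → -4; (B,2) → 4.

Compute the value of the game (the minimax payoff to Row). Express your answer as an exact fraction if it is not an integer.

0

Row minima: A → -2, B → -4; maximin = -2.
Column maxima: 1 → 2, 2 → 4; minimax = 2.
-2 ≠ 2, so there is no saddle point; optimal play is mixed.
Let Row play A with probability p. Expected payoff against 1: 2p + (-4)(1−p) = 6p − 4; against 2: (-2)p + 4(1−p) = −6p + 4.
Setting these equal: 6p − 4 = −6p + 4 ⇒ 12p = 8 ⇒ p = 2/3, and the value is (6)·(2/3) − 4 = 0.
For Column: with q = P(1), equating A's and B's payoffs gives 4q − 2 = −8q + 4 ⇒ q = 1/2.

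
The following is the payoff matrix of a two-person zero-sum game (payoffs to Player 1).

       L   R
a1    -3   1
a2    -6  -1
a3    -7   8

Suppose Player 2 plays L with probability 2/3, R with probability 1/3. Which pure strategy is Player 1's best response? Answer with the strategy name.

a1

Expected payoff of a1: (2/3)·(-3) + (1/3)·1 = -5/3.
Expected payoff of a2: (2/3)·(-6) + (1/3)·(-1) = -13/3.
Expected payoff of a3: (2/3)·(-7) + (1/3)·8 = -2.
The largest is -5/3, so Player 1's best response is a1.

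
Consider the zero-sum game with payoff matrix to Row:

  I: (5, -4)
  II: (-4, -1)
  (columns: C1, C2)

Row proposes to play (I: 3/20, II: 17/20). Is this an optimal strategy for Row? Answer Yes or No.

Against C1 this mix gives (3/20)·5 + (17/20)·(-4) = -53/20.
Against C2 this mix gives (3/20)·(-4) + (17/20)·(-1) = -29/20.
Column will play C1, holding Row to -53/20. Shifting weight toward the row that does better against C1 would raise this floor (the equalizing mix achieves -7/4 against both C1 and C2), so the proposed strategy is not optimal.

No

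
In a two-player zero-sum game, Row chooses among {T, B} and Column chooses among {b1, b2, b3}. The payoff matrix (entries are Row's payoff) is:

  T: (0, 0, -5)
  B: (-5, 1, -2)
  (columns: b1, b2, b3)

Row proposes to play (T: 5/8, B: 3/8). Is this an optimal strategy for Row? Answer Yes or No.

No

Against b1 this mix gives (5/8)·0 + (3/8)·(-5) = -15/8.
Against b2 this mix gives (5/8)·0 + (3/8)·1 = 3/8.
Against b3 this mix gives (5/8)·(-5) + (3/8)·(-2) = -31/8.
Column will play b3, holding Row to -31/8. Shifting weight toward the row that does better against b3 would raise this floor (the equalizing mix achieves -25/8 against both b3 and b1), so the proposed strategy is not optimal.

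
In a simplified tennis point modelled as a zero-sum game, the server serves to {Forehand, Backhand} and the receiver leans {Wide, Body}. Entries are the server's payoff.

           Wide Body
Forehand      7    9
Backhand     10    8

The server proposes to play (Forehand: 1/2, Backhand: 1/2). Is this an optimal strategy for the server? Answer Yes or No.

Against Wide this mix gives (1/2)·7 + (1/2)·10 = 17/2.
Against Body this mix gives (1/2)·9 + (1/2)·8 = 17/2.
All of the receiver's active replies (Wide, Body) yield 17/2, and no column does worse for the server. The mix makes the receiver indifferent and guarantees 17/2, so it is optimal.

Yes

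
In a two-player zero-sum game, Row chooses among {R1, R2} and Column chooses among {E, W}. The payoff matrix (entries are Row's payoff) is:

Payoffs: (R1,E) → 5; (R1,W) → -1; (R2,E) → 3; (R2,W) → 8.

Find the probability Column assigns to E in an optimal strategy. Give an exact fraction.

9/11

Row minima: R1 → -1, R2 → 3; maximin = 3.
Column maxima: E → 5, W → 8; minimax = 5.
3 ≠ 5, so there is no saddle point; optimal play is mixed.
Let Row play R1 with probability p. Expected payoff against E: 5p + 3(1−p) = 2p + 3; against W: (-1)p + 8(1−p) = −9p + 8.
Setting these equal: 2p + 3 = −9p + 8 ⇒ 11p = 5 ⇒ p = 5/11, and the value is (2)·(5/11) + 3 = 43/11.
For Column: with q = P(E), equating R1's and R2's payoffs gives 6q − 1 = −5q + 8 ⇒ q = 9/11.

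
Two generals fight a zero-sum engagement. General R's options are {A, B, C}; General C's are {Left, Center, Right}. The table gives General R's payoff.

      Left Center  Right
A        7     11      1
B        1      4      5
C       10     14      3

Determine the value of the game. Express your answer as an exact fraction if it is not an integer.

Row minima: A → 1, B → 1, C → 3; maximin = 3.
Column maxima: Left → 10, Center → 14, Right → 5; minimax = 5.
3 ≠ 5, so there is no saddle point; optimal play is mixed.
A is strictly dominated by C, so General R never plays it.
Center is strictly dominated by Left (it gives General R strictly more in every row), so General C never plays it.
On the remaining 2×2 (B, C vs Left, Right):
Let General R play B with probability p. Expected payoff against Left: 1p + 10(1−p) = −9p + 10; against Right: 5p + 3(1−p) = 2p + 3.
Setting these equal: −9p + 10 = 2p + 3 ⇒ −11p = -7 ⇒ p = 7/11, and the value is (-9)·(7/11) + 10 = 47/11.
For General C: with q = P(Left), equating B's and C's payoffs gives −4q + 5 = 7q + 3 ⇒ q = 2/11.

47/11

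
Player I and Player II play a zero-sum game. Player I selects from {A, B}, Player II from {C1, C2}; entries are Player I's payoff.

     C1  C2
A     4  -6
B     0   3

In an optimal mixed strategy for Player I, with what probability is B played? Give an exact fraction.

Row minima: A → -6, B → 0; maximin = 0.
Column maxima: C1 → 4, C2 → 3; minimax = 3.
0 ≠ 3, so there is no saddle point; optimal play is mixed.
Let Player I play A with probability p. Expected payoff against C1: 4p + 0(1−p) = 4p; against C2: (-6)p + 3(1−p) = −9p + 3.
Setting these equal: 4p = −9p + 3 ⇒ 13p = 3 ⇒ p = 3/13, and the value is (4)·(3/13) = 12/13.
For Player II: with q = P(C1), equating A's and B's payoffs gives 10q − 6 = −3q + 3 ⇒ q = 9/13.

10/13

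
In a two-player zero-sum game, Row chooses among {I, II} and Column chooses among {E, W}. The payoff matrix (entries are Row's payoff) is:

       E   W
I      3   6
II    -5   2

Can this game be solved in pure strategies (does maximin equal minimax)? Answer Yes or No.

Row minima: I → 3, II → -5; maximin = 3.
Column maxima: E → 3, W → 6; minimax = 3.
maximin = minimax = 3, so a saddle point exists.

Yes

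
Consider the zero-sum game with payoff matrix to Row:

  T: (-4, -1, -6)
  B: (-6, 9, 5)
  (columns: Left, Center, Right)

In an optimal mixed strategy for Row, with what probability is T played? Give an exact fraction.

11/13

Row minima: T → -6, B → -6; maximin = -6.
Column maxima: Left → -4, Center → 9, Right → 5; minimax = -4.
-6 ≠ -4, so there is no saddle point; optimal play is mixed.
Center is strictly dominated by Left (it gives Row strictly more in every row), so Column never plays it.
On the remaining 2×2 (T, B vs Left, Right):
Let Row play T with probability p. Expected payoff against Left: (-4)p + (-6)(1−p) = 2p − 6; against Right: (-6)p + 5(1−p) = −11p + 5.
Setting these equal: 2p − 6 = −11p + 5 ⇒ 13p = 11 ⇒ p = 11/13, and the value is (2)·(11/13) − 6 = -56/13.
For Column: with q = P(Left), equating T's and B's payoffs gives 2q − 6 = −11q + 5 ⇒ q = 11/13.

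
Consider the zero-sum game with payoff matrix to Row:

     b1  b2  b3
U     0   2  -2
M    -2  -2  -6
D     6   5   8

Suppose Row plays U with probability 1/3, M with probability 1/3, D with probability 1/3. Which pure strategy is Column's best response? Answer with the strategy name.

If Column plays b1, Row's expected payoff is (1/3)·0 + (1/3)·(-2) + (1/3)·6 = 4/3.
If Column plays b2, Row's expected payoff is (1/3)·2 + (1/3)·(-2) + (1/3)·5 = 5/3.
If Column plays b3, Row's expected payoff is (1/3)·(-2) + (1/3)·(-6) + (1/3)·8 = 0.
Column minimizes Row's payoff; the smallest is 0, so the best response is b3.

b3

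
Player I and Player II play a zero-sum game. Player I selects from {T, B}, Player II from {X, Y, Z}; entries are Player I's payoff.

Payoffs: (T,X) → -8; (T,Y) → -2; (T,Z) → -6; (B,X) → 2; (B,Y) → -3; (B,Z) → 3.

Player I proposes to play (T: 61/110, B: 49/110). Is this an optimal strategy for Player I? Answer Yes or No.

No

Against X this mix gives (61/110)·(-8) + (49/110)·2 = -39/11.
Against Y this mix gives (61/110)·(-2) + (49/110)·(-3) = -269/110.
Against Z this mix gives (61/110)·(-6) + (49/110)·3 = -219/110.
Player II will play X, holding Player I to -39/11. Shifting weight toward the row that does better against X would raise this floor (the equalizing mix achieves -28/11 against both X and Y), so the proposed strategy is not optimal.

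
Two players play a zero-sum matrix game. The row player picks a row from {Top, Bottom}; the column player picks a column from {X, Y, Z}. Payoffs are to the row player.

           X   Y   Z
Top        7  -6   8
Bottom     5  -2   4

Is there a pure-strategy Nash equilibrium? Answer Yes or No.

Row minima: Top → -6, Bottom → -2; maximin = -2.
Column maxima: X → 7, Y → -2, Z → 8; minimax = -2.
maximin = minimax = -2, so a saddle point exists.

Yes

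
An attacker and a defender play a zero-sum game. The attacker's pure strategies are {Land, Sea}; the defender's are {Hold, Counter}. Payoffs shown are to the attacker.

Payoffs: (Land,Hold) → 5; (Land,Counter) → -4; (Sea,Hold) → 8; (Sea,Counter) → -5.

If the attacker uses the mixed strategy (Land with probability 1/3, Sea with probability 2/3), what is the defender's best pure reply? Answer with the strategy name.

Counter

If the defender plays Hold, the attacker's expected payoff is (1/3)·5 + (2/3)·8 = 7.
If the defender plays Counter, the attacker's expected payoff is (1/3)·(-4) + (2/3)·(-5) = -14/3.
The defender minimizes the attacker's payoff; the smallest is -14/3, so the best response is Counter.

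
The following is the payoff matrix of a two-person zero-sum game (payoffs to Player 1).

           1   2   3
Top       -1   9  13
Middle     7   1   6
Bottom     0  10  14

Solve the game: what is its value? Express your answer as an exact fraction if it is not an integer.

35/8

Row minima: Top → -1, Middle → 1, Bottom → 0; maximin = 1.
Column maxima: 1 → 7, 2 → 10, 3 → 14; minimax = 7.
1 ≠ 7, so there is no saddle point; optimal play is mixed.
Top is strictly dominated by Bottom, so Player 1 never plays it.
3 is strictly dominated by 2 (it gives Player 1 strictly more in every row), so Player 2 never plays it.
On the remaining 2×2 (Middle, Bottom vs 1, 2):
Let Player 1 play Middle with probability p. Expected payoff against 1: 7p + 0(1−p) = 7p; against 2: 1p + 10(1−p) = −9p + 10.
Setting these equal: 7p = −9p + 10 ⇒ 16p = 10 ⇒ p = 5/8, and the value is (7)·(5/8) = 35/8.
For Player 2: with q = P(1), equating Middle's and Bottom's payoffs gives 6q + 1 = −10q + 10 ⇒ q = 9/16.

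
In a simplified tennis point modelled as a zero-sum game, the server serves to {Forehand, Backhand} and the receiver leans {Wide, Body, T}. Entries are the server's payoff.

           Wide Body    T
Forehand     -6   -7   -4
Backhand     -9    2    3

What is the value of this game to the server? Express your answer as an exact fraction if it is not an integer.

-25/4

Row minima: Forehand → -7, Backhand → -9; maximin = -7.
Column maxima: Wide → -6, Body → 2, T → 3; minimax = -6.
-7 ≠ -6, so there is no saddle point; optimal play is mixed.
T is strictly dominated by Wide (it gives the server strictly more in every row), so the receiver never plays it.
On the remaining 2×2 (Forehand, Backhand vs Wide, Body):
Let the server play Forehand with probability p. Expected payoff against Wide: (-6)p + (-9)(1−p) = 3p − 9; against Body: (-7)p + 2(1−p) = −9p + 2.
Setting these equal: 3p − 9 = −9p + 2 ⇒ 12p = 11 ⇒ p = 11/12, and the value is (3)·(11/12) − 9 = -25/4.
For the receiver: with q = P(Wide), equating Forehand's and Backhand's payoffs gives q − 7 = −11q + 2 ⇒ q = 3/4.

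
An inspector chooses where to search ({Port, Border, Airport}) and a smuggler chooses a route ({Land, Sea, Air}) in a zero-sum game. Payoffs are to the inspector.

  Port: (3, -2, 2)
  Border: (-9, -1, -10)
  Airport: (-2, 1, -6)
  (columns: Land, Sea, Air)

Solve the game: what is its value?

Row minima: Port → -2, Border → -10, Airport → -6; maximin = -2.
Column maxima: Land → 3, Sea → 1, Air → 2; minimax = 1.
-2 ≠ 1, so there is no saddle point; optimal play is mixed.
Border is strictly dominated by Airport, so the inspector never plays it.
Land is strictly dominated by Air (it gives the inspector strictly more in every row), so the smuggler never plays it.
On the remaining 2×2 (Port, Airport vs Sea, Air):
Let the inspector play Port with probability p. Expected payoff against Sea: (-2)p + 1(1−p) = −3p + 1; against Air: 2p + (-6)(1−p) = 8p − 6.
Setting these equal: −3p + 1 = 8p − 6 ⇒ −11p = -7 ⇒ p = 7/11, and the value is (-3)·(7/11) + 1 = -10/11.
For the smuggler: with q = P(Sea), equating Port's and Airport's payoffs gives −4q + 2 = 7q − 6 ⇒ q = 8/11.

-10/11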